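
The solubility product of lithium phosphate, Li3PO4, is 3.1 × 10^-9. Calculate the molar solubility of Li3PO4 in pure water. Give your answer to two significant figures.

s = 3.3 x 10^-3 M

Li3PO4(s) ⇌ 3 Li^+(aq) + PO4^3-(aq)
Ksp = [Li^+]^3[PO4^3-]
For each mole of Li3PO4 that dissolves: [Li^+] = 3s, [PO4^3-] = s.
So Ksp = (3s)^3 × s = 27s^4
Solving, s = (3.1 × 10^-9/27)^(1/4) = 3.3 × 10^-3 M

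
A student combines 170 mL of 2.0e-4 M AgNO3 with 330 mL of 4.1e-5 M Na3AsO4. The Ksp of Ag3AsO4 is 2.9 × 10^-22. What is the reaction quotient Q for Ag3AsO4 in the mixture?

Total volume = 170 + 330 = 500 mL.
[Ag^+] = 2.0 × 10^-4 × (170/500) = 6.80 × 10^-5 M
[AsO4^3-] = 4.1 × 10^-5 × (330/500) = 2.71 × 10^-5 M
Ag3AsO4(s) ⇌ 3 Ag^+ + AsO4^3-, so Q = [Ag^+]^3[AsO4^3-]
Q = (6.80 x 10^-5)^3(2.71 × 10^-5) = 8.5 × 10^-18
Q > Ksp, so Ag3AsO4 will precipitate.

Q = 8.5 x 10^-18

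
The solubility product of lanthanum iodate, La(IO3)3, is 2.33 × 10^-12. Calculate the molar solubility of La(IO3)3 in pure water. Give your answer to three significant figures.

s = 5.42 × 10^-4 M

La(IO3)3(s) ⇌ La^3+(aq) + 3 IO3^-(aq)
Ksp = [La^3+][IO3^-]^3
Let s = molar solubility. Then [La^3+] = s and [IO3^-] = 3s.
Ksp = s(3s)^3 = 27s^4
s = (2.33 × 10^-12 / 27)^(1/4) = 5.42 x 10^-4 M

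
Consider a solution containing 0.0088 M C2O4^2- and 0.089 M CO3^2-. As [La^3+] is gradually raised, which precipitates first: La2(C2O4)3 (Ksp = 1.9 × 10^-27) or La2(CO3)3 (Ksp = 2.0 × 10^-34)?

La2(CO3)3

Precipitation of each salt starts when its ion product equals its Ksp.
For La2(C2O4)3: 1.9 × 10^-27 = (0.0088)^3 × [La^3+]^2  ⇒  [La^3+] = 5.3 × 10^-11 M.
For La2(CO3)3: 2.0 × 10^-34 = (0.089)^3 × [La^3+]^2  ⇒  [La^3+] = 5.3 × 10^-16 M.
The salt with the lower threshold [La^3+] precipitates first: La2(CO3)3.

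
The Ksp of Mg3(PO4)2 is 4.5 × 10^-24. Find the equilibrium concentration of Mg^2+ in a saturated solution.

Mg3(PO4)2(s) ⇌ 3 Mg^2+(aq) + 2 PO4^3-(aq)
Ksp = [Mg^2+]^3[PO4^3-]^2
For each mole of Mg3(PO4)2 that dissolves: [Mg^2+] = 3s, [PO4^3-] = 2s.
Ksp = (3s)^3(2s)^2 = 108s^5
Solving, s = (4.5 × 10^-24/108)^(1/5) = 8.39 × 10^-6 M
[Mg^2+] = 3s = 2.5 × 10^-5 M

2.5e-5 M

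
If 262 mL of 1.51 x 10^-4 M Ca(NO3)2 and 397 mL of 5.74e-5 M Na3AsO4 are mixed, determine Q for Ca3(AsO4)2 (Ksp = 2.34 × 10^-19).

Total volume = 262 + 397 = 659 mL.
[Ca^2+] = 1.51 × 10^-4 × (262/659) = 6.003 × 10^-5 M
[AsO4^3-] = 5.74 × 10^-5 × (397/659) = 3.458 × 10^-5 M
Ca3(AsO4)2(s) ⇌ 3 Ca^2+ + 2 AsO4^3-, so Q = [Ca^2+]^3[AsO4^3-]^2
Q = (6.003 × 10^-5)^3(3.458 × 10^-5)^2 = 2.59 x 10^-22
Q < Ksp, so no precipitate of Ca3(AsO4)2 forms.

Q = 2.59 x 10^-22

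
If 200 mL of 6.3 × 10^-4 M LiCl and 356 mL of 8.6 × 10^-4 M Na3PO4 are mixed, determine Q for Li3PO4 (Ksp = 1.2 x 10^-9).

Total volume = 200 + 356 = 556 mL.
[Li^+] = 6.3 × 10^-4 × (200/556) = 2.27 x 10^-4 M
[PO4^3-] = 8.6 x 10^-4 × (356/556) = 5.51 × 10^-4 M
Li3PO4(s) ⇌ 3 Li^+(aq) + PO4^3-(aq), so Q = [Li^+]^3[PO4^3-]
Q = (2.27 × 10^-4)^3(5.51 x 10^-4) = 6.4 x 10^-15
Q < Ksp, so no precipitate of Li3PO4 forms.

6.4 × 10^-15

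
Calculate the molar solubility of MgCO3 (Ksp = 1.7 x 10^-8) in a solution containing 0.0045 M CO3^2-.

MgCO3(s) ⇌ Mg^2+ + CO3^2-
Ksp = [Mg^2+][CO3^2-]
If s mol/L dissolves here, [Mg^2+] = s, [CO3^2-] = 0.0045 + s ≈ 0.0045 (common-ion effect: CO3^2- is already 0.0045 M).
Ksp ≈ s × 0.0045
s = 3.8 x 10^-6 M
Check: s = 3.8 × 10^-6 ≪ 0.0045, so the approximation is valid.

3.8 × 10^-6 M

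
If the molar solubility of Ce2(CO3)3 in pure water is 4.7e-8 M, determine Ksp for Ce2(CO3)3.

Ksp ≈ 2.5e-35

Ce2(CO3)3(s) <=> 2 Ce^3+ + 3 CO3^2-
Let s = molar solubility. Then [Ce^3+] = 2s and [CO3^2-] = 3s.
Ksp = [Ce^3+]^2[CO3^2-]^3
So Ksp = (2s)^2 × (3s)^3 = 108s^5
With s = 4.7 × 10^-8: Ksp = 2.5 × 10^-35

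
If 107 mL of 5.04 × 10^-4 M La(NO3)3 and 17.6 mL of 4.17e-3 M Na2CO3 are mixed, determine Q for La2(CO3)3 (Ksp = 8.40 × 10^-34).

Total volume = 107 + 17.6 = 124.6 mL.
[La^3+] = 5.04 × 10^-4 × (107/124.6) = 4.328 x 10^-4 M
[CO3^2-] = 4.17 × 10^-3 × (17.6/124.6) = 5.890 × 10^-4 M
La2(CO3)3(s) ⇌ 2 La^3+ + 3 CO3^2-, so Q = [La^3+]^2[CO3^2-]^3
Q = (4.328 × 10^-4)^2(5.890 × 10^-4)^3 = 3.83 x 10^-17
Q > Ksp, so La2(CO3)3 will precipitate.

Q ≈ 3.83 x 10^-17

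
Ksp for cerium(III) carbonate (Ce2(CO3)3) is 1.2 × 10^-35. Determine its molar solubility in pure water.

Ce2(CO3)3(s) ⇌ 2 Ce^3+(aq) + 3 CO3^2-(aq)
Ksp = [Ce^3+]^2[CO3^2-]^3
Let s = molar solubility. Then [Ce^3+] = 2s and [CO3^2-] = 3s.
Ksp = (2s)^2(3s)^3 = 108s^5
s = (1.2 × 10^-35 / 108)^(1/5) = 4.1 x 10^-8 M

s = 4.1 x 10^-8 M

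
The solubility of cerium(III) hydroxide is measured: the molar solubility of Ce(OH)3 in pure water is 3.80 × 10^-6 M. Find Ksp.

5.63e-21

Ce(OH)3(s) <=> Ce^3+(aq) + 3 OH^-(aq)
With molar solubility s: [Ce^3+] = s, [OH^-] = 3s.
Ksp = [Ce^3+][OH^-]^3
So Ksp = s × (3s)^3 = 27s^4
With s = 3.80 × 10^-6: Ksp = 5.63 × 10^-21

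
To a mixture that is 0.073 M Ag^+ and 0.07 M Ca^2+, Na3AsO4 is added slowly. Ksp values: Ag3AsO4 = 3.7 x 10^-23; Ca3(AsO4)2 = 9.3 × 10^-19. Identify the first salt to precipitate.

Precipitation of each salt starts when its ion product equals its Ksp.
For Ag3AsO4: 3.7 x 10^-23 = (0.073)^3 × [AsO4^3-]  ⇒  [AsO4^3-] = 9.5 × 10^-20 M.
For Ca3(AsO4)2: 9.3 × 10^-19 = (0.07)^3 × [AsO4^3-]^2  ⇒  [AsO4^3-] = 5.2 x 10^-8 M.
The salt with the lower threshold [AsO4^3-] precipitates first: Ag3AsO4.

Ag3AsO4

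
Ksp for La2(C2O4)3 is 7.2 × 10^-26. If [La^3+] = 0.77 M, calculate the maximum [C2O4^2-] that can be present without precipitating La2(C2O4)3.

La2(C2O4)3(s) ⇌ 2 La^3+ + 3 C2O4^2-
Ksp = [La^3+]^2[C2O4^2-]^3
Precipitation begins when Q = Ksp. With [La^3+] = 0.77 M:
7.2 × 10^-26 = (0.77)^2 × [C2O4^2-]^3
[C2O4^2-] = (7.2 × 10^-26 / 5.93 × 10^-1)^(1/3) = 5.0 × 10^-9 M

5.0 × 10^-9 M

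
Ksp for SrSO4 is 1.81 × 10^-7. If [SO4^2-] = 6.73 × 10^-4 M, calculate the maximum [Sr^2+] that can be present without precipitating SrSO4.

SrSO4(s) ⇌ Sr^2+ + SO4^2-
Ksp = [Sr^2+][SO4^2-]
Precipitation begins when Q = Ksp. With [SO4^2-] = 6.73 × 10^-4 M:
1.81 × 10^-7 = (6.73 × 10^-4) × [Sr^2+]
[Sr^2+] = (1.81 × 10^-7 / 6.73 × 10^-4) = 2.69 x 10^-4 M

2.69e-4 M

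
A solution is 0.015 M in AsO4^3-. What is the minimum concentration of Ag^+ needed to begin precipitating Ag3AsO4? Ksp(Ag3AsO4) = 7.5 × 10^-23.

Ag3AsO4(s) <=> 3 Ag^+ + AsO4^3-
Ksp = [Ag^+]^3[AsO4^3-]
Precipitation begins when Q = Ksp. With [AsO4^3-] = 0.015 M:
7.5 × 10^-23 = (0.015) × [Ag^+]^3
[Ag^+] = (7.5 × 10^-23 / 1.5 × 10^-2)^(1/3) = 1.7 × 10^-7 M

[Ag^+] = 1.7e-7 M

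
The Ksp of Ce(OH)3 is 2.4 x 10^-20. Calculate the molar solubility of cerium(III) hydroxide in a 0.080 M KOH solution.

Ce(OH)3(s) ⇌ Ce^3+ + 3 OH^-
Ksp = [Ce^3+][OH^-]^3
If s mol/L dissolves here, [Ce^3+] = s, [OH^-] = 0.080 + 3s ≈ 0.080 (common-ion effect: OH^- is already 0.080 M).
Ksp ≈ s × (0.080)^3
s = 4.7 × 10^-17 M
Check: 3s = 1.4 × 10^-16 ≪ 0.080, so the approximation is valid.

s ≈ 4.7 × 10^-17 M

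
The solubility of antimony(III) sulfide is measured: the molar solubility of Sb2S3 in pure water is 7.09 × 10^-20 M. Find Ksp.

Ksp = 1.93e-94

Sb2S3(s) <=> 2 Sb^3+(aq) + 3 S^2-(aq)
Let s = molar solubility. Then [Sb^3+] = 2s and [S^2-] = 3s.
Ksp = [Sb^3+]^2[S^2-]^3
Substituting: Ksp = (2s)^2(3s)^3 = 108s^5
Ksp = 108 × (7.09 × 10^-20)^5 = 1.93 × 10^-94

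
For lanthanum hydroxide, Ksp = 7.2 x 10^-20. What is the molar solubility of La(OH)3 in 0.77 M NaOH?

La(OH)3(s) <=> La^3+(aq) + 3 OH^-(aq)
Ksp = [La^3+][OH^-]^3
Let s = moles of La(OH)3 that dissolve per litre. [La^3+] = s, [OH^-] = 0.77 + 3s ≈ 0.77 (since OH^- from NaOH dominates).
Ksp ≈ s × (0.77)^3
s = 1.6 × 10^-19 M
Check: 3s = 4.7 × 10^-19 ≪ 0.77, so the approximation is valid.

1.6e-19 M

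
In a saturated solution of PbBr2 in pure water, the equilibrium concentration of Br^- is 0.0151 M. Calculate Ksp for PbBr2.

Ksp = 1.72 × 10^-6

PbBr2(s) ⇌ Pb^2+ + 2 Br^-
Stoichiometry gives [Pb^2+] = (1/2)[Br^-] = 7.550 × 10^-3 M.
Ksp = [Pb^2+][Br^-]^2
Ksp = 7.550 × 10^-3 × (1.51 × 10^-2)^2 = 1.72 x 10^-6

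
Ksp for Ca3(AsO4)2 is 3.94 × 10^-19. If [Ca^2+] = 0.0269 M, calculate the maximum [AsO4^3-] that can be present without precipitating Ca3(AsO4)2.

1.42 × 10^-7 M

Ca3(AsO4)2(s) ⇌ 3 Ca^2+(aq) + 2 AsO4^3-(aq)
Ksp = [Ca^2+]^3[AsO4^3-]^2
Precipitation begins when Q = Ksp. With [Ca^2+] = 0.0269 M:
3.94 × 10^-19 = (0.0269)^3 × [AsO4^3-]^2
[AsO4^3-] = (3.94 × 10^-19 / 1.947 x 10^-5)^(1/2) = 1.42 x 10^-7 M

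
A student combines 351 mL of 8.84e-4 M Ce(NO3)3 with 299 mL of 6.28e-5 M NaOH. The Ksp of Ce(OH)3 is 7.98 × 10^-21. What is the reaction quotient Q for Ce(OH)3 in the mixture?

Q = 1.15 x 10^-17

Total volume = 351 + 299 = 650 mL.
[Ce^3+] = 8.84 × 10^-4 × (351/650) = 4.774 x 10^-4 M
[OH^-] = 6.28 x 10^-5 × (299/650) = 2.889 × 10^-5 M
Ce(OH)3(s) ⇌ Ce^3+ + 3 OH^-, so Q = [Ce^3+][OH^-]^3
Q = (4.774 × 10^-4)(2.889 × 10^-5)^3 = 1.15 × 10^-17
Q > Ksp, so Ce(OH)3 will precipitate.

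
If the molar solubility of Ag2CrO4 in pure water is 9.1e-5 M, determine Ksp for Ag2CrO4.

Ksp = 3.0 × 10^-12

Ag2CrO4(s) <=> 2 Ag^+(aq) + CrO4^2-(aq)
For each mole of Ag2CrO4 that dissolves: [Ag^+] = 2s, [CrO4^2-] = s.
Ksp = [Ag^+]^2[CrO4^2-]
Substituting: Ksp = (2s)^2s = 4s^3
With s = 9.1 × 10^-5: Ksp = 3.0 × 10^-12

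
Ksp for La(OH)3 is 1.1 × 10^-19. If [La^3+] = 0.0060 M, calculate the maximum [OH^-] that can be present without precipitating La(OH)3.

La(OH)3(s) ⇌ La^3+(aq) + 3 OH^-(aq)
Ksp = [La^3+][OH^-]^3
Precipitation begins when Q = Ksp. With [La^3+] = 0.0060 M:
1.1 × 10^-19 = (0.0060) × [OH^-]^3
[OH^-] = (1.1 × 10^-19 / 6.0 x 10^-3)^(1/3) = 2.6 × 10^-6 M

2.6 x 10^-6 M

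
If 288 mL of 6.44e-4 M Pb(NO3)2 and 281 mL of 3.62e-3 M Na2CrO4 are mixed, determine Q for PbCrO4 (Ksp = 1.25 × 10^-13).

Q ≈ 5.83e-7

Total volume = 288 + 281 = 569 mL.
[Pb^2+] = 6.44 × 10^-4 × (288/569) = 3.260 × 10^-4 M
[CrO4^2-] = 3.62 x 10^-3 × (281/569) = 1.788 × 10^-3 M
PbCrO4(s) <=> Pb^2+ + CrO4^2-, so Q = [Pb^2+][CrO4^2-]
Q = (3.260 × 10^-4)(1.788 × 10^-3) = 5.83 × 10^-7
Q > Ksp, so PbCrO4 will precipitate.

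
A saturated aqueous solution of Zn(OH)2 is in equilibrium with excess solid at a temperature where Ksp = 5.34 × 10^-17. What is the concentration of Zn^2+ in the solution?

Zn(OH)2(s) ⇌ Zn^2+(aq) + 2 OH^-(aq)
Ksp = [Zn^2+][OH^-]^2
Let s = molar solubility. Then [Zn^2+] = s and [OH^-] = 2s.
So Ksp = s × (2s)^2 = 4s^3
s = (5.34 × 10^-17 / 4)^(1/3) = 2.372 × 10^-6 M
[Zn^2+] = s = 2.37 × 10^-6 M

[Zn^2+] ≈ 2.37 × 10^-6 M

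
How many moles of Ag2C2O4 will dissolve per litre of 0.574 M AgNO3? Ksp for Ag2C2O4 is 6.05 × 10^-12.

Ag2C2O4(s) ⇌ 2 Ag^+(aq) + C2O4^2-(aq)
Ksp = [Ag^+]^2[C2O4^2-]
Let s = moles of Ag2C2O4 that dissolve per litre. [Ag^+] = 0.574 + 2s ≈ 0.574, [C2O4^2-] = s (since Ag^+ from AgNO3 dominates).
Ksp ≈ (0.574)^2 × s
s = 1.84 × 10^-11 M
Check: 2s = 3.7 × 10^-11 ≪ 0.574, so the approximation is valid.

1.84 × 10^-11 M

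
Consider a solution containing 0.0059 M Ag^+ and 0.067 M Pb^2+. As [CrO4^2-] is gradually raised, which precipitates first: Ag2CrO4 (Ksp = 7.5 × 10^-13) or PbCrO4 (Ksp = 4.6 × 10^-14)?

PbCrO4

Precipitation of each salt starts when its ion product equals its Ksp.
For Ag2CrO4: 7.5 × 10^-13 = (0.0059)^2 × [CrO4^2-]  ⇒  [CrO4^2-] = 2.2 × 10^-8 M.
For PbCrO4: 4.6 × 10^-14 = 0.067 × [CrO4^2-]  ⇒  [CrO4^2-] = 6.9 × 10^-13 M.
The salt with the lower threshold [CrO4^2-] precipitates first: PbCrO4.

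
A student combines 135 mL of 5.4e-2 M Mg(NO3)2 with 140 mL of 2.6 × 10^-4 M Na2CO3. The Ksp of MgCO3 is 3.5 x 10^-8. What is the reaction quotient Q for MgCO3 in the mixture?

Q = 3.5 x 10^-6

Total volume = 135 + 140 = 275 mL.
[Mg^2+] = 5.4 × 10^-2 × (135/275) = 2.65 × 10^-2 M
[CO3^2-] = 2.6 × 10^-4 × (140/275) = 1.32 x 10^-4 M
MgCO3(s) ⇌ Mg^2+(aq) + CO3^2-(aq), so Q = [Mg^2+][CO3^2-]
Q = (2.65 x 10^-2)(1.32 × 10^-4) = 3.5 x 10^-6
Q > Ksp, so MgCO3 will precipitate.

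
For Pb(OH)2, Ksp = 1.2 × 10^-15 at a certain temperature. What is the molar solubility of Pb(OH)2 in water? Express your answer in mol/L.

Pb(OH)2(s) <=> Pb^2+(aq) + 2 OH^-(aq)
Ksp = [Pb^2+][OH^-]^2
With molar solubility s: [Pb^2+] = s, [OH^-] = 2s.
So Ksp = s × (2s)^2 = 4s^3
Solving, s = (1.2 × 10^-15/4)^(1/3) = 6.7 × 10^-6 M

s ≈ 6.7e-6 M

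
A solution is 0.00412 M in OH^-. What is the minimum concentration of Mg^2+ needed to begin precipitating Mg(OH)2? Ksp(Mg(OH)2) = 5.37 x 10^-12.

Mg(OH)2(s) ⇌ Mg^2+ + 2 OH^-
Ksp = [Mg^2+][OH^-]^2
Precipitation begins when Q = Ksp. With [OH^-] = 0.00412 M:
5.37 x 10^-12 = (0.00412)^2 × [Mg^2+]
[Mg^2+] = (5.37 x 10^-12 / 1.697 × 10^-5) = 3.16 × 10^-7 M

3.16e-7 M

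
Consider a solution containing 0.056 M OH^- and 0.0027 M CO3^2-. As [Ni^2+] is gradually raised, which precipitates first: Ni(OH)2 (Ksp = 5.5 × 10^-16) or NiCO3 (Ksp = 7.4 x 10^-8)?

Each salt begins to precipitate when Q = Ksp, i.e. when [Ni^2+] reaches its threshold.
For Ni(OH)2: 5.5 × 10^-16 = (0.056)^2 × [Ni^2+]  ⇒  [Ni^2+] = 1.8 × 10^-13 M.
For NiCO3: 7.4 x 10^-8 = 0.0027 × [Ni^2+]  ⇒  [Ni^2+] = 2.7 × 10^-5 M.
The salt with the lower threshold [Ni^2+] precipitates first: Ni(OH)2.

Ni(OH)2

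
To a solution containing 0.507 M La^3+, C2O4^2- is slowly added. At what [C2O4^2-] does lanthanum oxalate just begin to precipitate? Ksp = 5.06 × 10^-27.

2.70 x 10^-9 M

La2(C2O4)3(s) <=> 2 La^3+ + 3 C2O4^2-
Ksp = [La^3+]^2[C2O4^2-]^3
Precipitation begins when Q = Ksp. With [La^3+] = 0.507 M:
5.06 × 10^-27 = (0.507)^2 × [C2O4^2-]^3
[C2O4^2-] = (5.06 × 10^-27 / 2.570 x 10^-1)^(1/3) = 2.70 x 10^-9 M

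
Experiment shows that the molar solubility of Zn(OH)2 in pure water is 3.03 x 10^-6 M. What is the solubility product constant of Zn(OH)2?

Zn(OH)2(s) <=> Zn^2+ + 2 OH^-
Let s = molar solubility. Then [Zn^2+] = s and [OH^-] = 2s.
Ksp = [Zn^2+][OH^-]^2
So Ksp = s × (2s)^2 = 4s^3
Ksp = 4 × (3.03 × 10^-6)^3 = 1.11 x 10^-16

Ksp = 1.11 × 10^-16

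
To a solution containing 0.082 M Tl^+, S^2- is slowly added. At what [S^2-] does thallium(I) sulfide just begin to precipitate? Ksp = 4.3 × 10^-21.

Tl2S(s) ⇌ 2 Tl^+(aq) + S^2-(aq)
Ksp = [Tl^+]^2[S^2-]
Precipitation begins when Q = Ksp. With [Tl^+] = 0.082 M:
4.3 × 10^-21 = (0.082)^2 × [S^2-]
[S^2-] = (4.3 × 10^-21 / 6.72 × 10^-3) = 6.4 × 10^-19 M

[S^2-] = 6.4e-19 M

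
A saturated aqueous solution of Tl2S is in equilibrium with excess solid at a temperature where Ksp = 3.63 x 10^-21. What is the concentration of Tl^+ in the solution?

[Tl^+] ≈ 1.94 × 10^-7 M

Tl2S(s) ⇌ 2 Tl^+(aq) + S^2-(aq)
Ksp = [Tl^+]^2[S^2-]
If s mol/L of Tl2S dissolves, [Tl^+] = 2s and [S^2-] = s.
Substituting: Ksp = (2s)^2s = 4s^3
s^3 = 3.63 x 10^-21 / 4, so s = 9.682 × 10^-8 M
[Tl^+] = 2s = 1.94 × 10^-7 M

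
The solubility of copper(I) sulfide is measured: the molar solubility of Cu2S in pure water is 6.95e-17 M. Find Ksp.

1.34 × 10^-48

Cu2S(s) ⇌ 2 Cu^+(aq) + S^2-(aq)
If s mol/L of Cu2S dissolves, [Cu^+] = 2s and [S^2-] = s.
Ksp = [Cu^+]^2[S^2-]
So Ksp = (2s)^2 × s = 4s^3
With s = 6.95 × 10^-17: Ksp = 1.34 × 10^-48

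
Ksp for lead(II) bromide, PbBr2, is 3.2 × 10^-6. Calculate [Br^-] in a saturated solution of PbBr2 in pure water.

[Br^-] = 1.9 x 10^-2 M

PbBr2(s) <=> Pb^2+(aq) + 2 Br^-(aq)
Ksp = [Pb^2+][Br^-]^2
For each mole of PbBr2 that dissolves: [Pb^2+] = s, [Br^-] = 2s.
Substituting: Ksp = s(2s)^2 = 4s^3
s = (3.2 × 10^-6 / 4)^(1/3) = 9.28 × 10^-3 M
[Br^-] = 2s = 1.9 × 10^-2 M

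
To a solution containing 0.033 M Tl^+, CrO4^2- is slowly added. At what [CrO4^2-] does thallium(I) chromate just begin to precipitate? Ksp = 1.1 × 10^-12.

Tl2CrO4(s) ⇌ 2 Tl^+ + CrO4^2-
Ksp = [Tl^+]^2[CrO4^2-]
Precipitation begins when Q = Ksp. With [Tl^+] = 0.033 M:
1.1 × 10^-12 = (0.033)^2 × [CrO4^2-]
[CrO4^2-] = (1.1 × 10^-12 / 1.09 × 10^-3) = 1.0 x 10^-9 M

[CrO4^2-] = 1.0e-9 M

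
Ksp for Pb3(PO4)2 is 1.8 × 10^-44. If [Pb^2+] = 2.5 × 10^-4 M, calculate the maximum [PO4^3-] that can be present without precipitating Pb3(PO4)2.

[PO4^3-] = 3.4 x 10^-17 M

Pb3(PO4)2(s) <=> 3 Pb^2+(aq) + 2 PO4^3-(aq)
Ksp = [Pb^2+]^3[PO4^3-]^2
Precipitation begins when Q = Ksp. With [Pb^2+] = 2.5 × 10^-4 M:
1.8 × 10^-44 = (2.5 × 10^-4)^3 × [PO4^3-]^2
[PO4^3-] = (1.8 × 10^-44 / 1.56 x 10^-11)^(1/2) = 3.4 × 10^-17 M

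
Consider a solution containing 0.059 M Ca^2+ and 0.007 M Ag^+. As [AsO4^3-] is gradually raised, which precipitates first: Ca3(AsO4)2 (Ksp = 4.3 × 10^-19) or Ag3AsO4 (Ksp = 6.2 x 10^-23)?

Ag3AsO4

Each salt begins to precipitate when Q = Ksp, i.e. when [AsO4^3-] reaches its threshold.
For Ca3(AsO4)2: 4.3 × 10^-19 = (0.059)^3 × [AsO4^3-]^2  ⇒  [AsO4^3-] = 4.6 × 10^-8 M.
For Ag3AsO4: 6.2 x 10^-23 = (0.007)^3 × [AsO4^3-]  ⇒  [AsO4^3-] = 1.8 × 10^-16 M.
The salt with the lower threshold [AsO4^3-] precipitates first: Ag3AsO4.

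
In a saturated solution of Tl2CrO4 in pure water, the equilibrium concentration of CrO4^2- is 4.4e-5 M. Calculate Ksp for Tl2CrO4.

Ksp = 3.4 × 10^-13

Tl2CrO4(s) ⇌ 2 Tl^+(aq) + CrO4^2-(aq)
Stoichiometry gives [Tl^+] = (2/1)[CrO4^2-] = 8.80 × 10^-5 M.
Ksp = [Tl^+]^2[CrO4^2-]
Ksp = (8.80 × 10^-5)^2 × 4.4 × 10^-5 = 3.4 × 10^-13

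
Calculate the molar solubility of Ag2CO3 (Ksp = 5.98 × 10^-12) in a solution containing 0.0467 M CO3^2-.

Ag2CO3(s) ⇌ 2 Ag^+(aq) + CO3^2-(aq)
Ksp = [Ag^+]^2[CO3^2-]
Let s be the molar solubility in this solution. [Ag^+] = 2s, [CO3^2-] = 0.0467 + s ≈ 0.0467 (since the CO3^2- already present dominates).
Ksp ≈ (2s)^2 × 0.0467
s = 5.66 × 10^-6 M
Check: s = 5.7 × 10^-6 ≪ 0.0467, so the approximation is valid.

s = 5.66e-6 M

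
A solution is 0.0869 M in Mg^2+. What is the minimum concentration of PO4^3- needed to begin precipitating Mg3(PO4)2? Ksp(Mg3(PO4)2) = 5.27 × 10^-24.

Mg3(PO4)2(s) <=> 3 Mg^2+(aq) + 2 PO4^3-(aq)
Ksp = [Mg^2+]^3[PO4^3-]^2
Precipitation begins when Q = Ksp. With [Mg^2+] = 0.0869 M:
5.27 × 10^-24 = (0.0869)^3 × [PO4^3-]^2
[PO4^3-] = (5.27 × 10^-24 / 6.562 × 10^-4)^(1/2) = 8.96 x 10^-11 M

[PO4^3-] ≈ 8.96e-11 M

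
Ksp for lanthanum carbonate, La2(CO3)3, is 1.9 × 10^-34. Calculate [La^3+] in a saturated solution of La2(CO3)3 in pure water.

La2(CO3)3(s) <=> 2 La^3+ + 3 CO3^2-
Ksp = [La^3+]^2[CO3^2-]^3
With molar solubility s: [La^3+] = 2s, [CO3^2-] = 3s.
Ksp = (2s)^2(3s)^3 = 108s^5
s = (1.9 × 10^-34 / 108)^(1/5) = 7.06 × 10^-8 M
[La^3+] = 2s = 1.4 × 10^-7 M

[La^3+] = 1.4 x 10^-7 M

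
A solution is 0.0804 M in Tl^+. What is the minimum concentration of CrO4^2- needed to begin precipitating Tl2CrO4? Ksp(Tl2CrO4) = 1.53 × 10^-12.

Tl2CrO4(s) ⇌ 2 Tl^+(aq) + CrO4^2-(aq)
Ksp = [Tl^+]^2[CrO4^2-]
Precipitation begins when Q = Ksp. With [Tl^+] = 0.0804 M:
1.53 × 10^-12 = (0.0804)^2 × [CrO4^2-]
[CrO4^2-] = (1.53 × 10^-12 / 6.464 × 10^-3) = 2.37 x 10^-10 M

[CrO4^2-] = 2.37 × 10^-10 M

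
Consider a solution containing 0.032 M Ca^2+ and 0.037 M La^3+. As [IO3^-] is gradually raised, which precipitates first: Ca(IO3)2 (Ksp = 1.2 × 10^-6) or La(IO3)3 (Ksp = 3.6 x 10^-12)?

La(IO3)3

Precipitation of each salt starts when its ion product equals its Ksp.
For Ca(IO3)2: 1.2 × 10^-6 = 0.032 × [IO3^-]^2  ⇒  [IO3^-] = 6.1 x 10^-3 M.
For La(IO3)3: 3.6 x 10^-12 = 0.037 × [IO3^-]^3  ⇒  [IO3^-] = 4.6 x 10^-4 M.
The salt with the lower threshold [IO3^-] precipitates first: La(IO3)3.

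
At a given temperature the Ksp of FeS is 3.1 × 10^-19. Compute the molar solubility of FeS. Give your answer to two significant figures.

5.6 x 10^-10 M

FeS(s) ⇌ Fe^2+(aq) + S^2-(aq)
Ksp = [Fe^2+][S^2-]
With molar solubility s: [Fe^2+] = s, [S^2-] = s.
Ksp = (s)(s) = s^2
s = √(3.1 × 10^-19) = 5.6 × 10^-10 M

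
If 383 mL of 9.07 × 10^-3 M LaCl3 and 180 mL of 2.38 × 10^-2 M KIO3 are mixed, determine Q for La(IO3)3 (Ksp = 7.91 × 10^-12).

Q ≈ 2.72e-9

Total volume = 383 + 180 = 563 mL.
[La^3+] = 9.07 × 10^-3 × (383/563) = 6.170 × 10^-3 M
[IO3^-] = 2.38 x 10^-2 × (180/563) = 7.609 × 10^-3 M
La(IO3)3(s) ⇌ La^3+(aq) + 3 IO3^-(aq), so Q = [La^3+][IO3^-]^3
Q = (6.170 × 10^-3)(7.609 × 10^-3)^3 = 2.72 x 10^-9
Q > Ksp, so La(IO3)3 will precipitate.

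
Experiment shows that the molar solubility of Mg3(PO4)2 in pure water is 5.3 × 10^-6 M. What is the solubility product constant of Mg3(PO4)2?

Mg3(PO4)2(s) <=> 3 Mg^2+ + 2 PO4^3-
Let s = molar solubility. Then [Mg^2+] = 3s and [PO4^3-] = 2s.
Ksp = [Mg^2+]^3[PO4^3-]^2
So Ksp = (3s)^3 × (2s)^2 = 108s^5
Ksp = 108 × (5.3 × 10^-6)^5 = 4.5 × 10^-25

Ksp = 4.5 x 10^-25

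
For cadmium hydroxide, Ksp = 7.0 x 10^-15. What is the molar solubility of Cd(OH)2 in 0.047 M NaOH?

Cd(OH)2(s) ⇌ Cd^2+ + 2 OH^-
Ksp = [Cd^2+][OH^-]^2
Let s be the molar solubility in this solution. [Cd^2+] = s, [OH^-] = 0.047 + 2s ≈ 0.047 (Ksp is small, so little additional dissolves).
Ksp ≈ s × (0.047)^2
s = 3.2 x 10^-12 M
Check: 2s = 6.3 × 10^-12 ≪ 0.047, so the approximation is valid.

s = 3.2 × 10^-12 M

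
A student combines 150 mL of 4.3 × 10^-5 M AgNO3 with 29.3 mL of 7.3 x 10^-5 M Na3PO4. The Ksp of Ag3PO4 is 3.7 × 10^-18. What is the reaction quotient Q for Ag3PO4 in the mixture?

Total volume = 150 + 29.3 = 179.3 mL.
[Ag^+] = 4.3 × 10^-5 × (150/179.3) = 3.60 × 10^-5 M
[PO4^3-] = 7.3 x 10^-5 × (29.3/179.3) = 1.19 × 10^-5 M
Ag3PO4(s) <=> 3 Ag^+(aq) + PO4^3-(aq), so Q = [Ag^+]^3[PO4^3-]
Q = (3.60 × 10^-5)^3(1.19 x 10^-5) = 5.6 × 10^-19
Q < Ksp, so no precipitate of Ag3PO4 forms.

Q ≈ 5.6 × 10^-19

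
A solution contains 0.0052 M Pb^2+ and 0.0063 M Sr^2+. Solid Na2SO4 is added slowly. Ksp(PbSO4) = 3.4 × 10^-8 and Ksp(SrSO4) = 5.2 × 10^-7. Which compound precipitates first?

PbSO4

Precipitation of each salt starts when its ion product equals its Ksp.
For PbSO4: 3.4 × 10^-8 = 0.0052 × [SO4^2-]  ⇒  [SO4^2-] = 6.5 × 10^-6 M.
For SrSO4: 5.2 × 10^-7 = 0.0063 × [SO4^2-]  ⇒  [SO4^2-] = 8.3 × 10^-5 M.
The salt with the lower threshold [SO4^2-] precipitates first: PbSO4.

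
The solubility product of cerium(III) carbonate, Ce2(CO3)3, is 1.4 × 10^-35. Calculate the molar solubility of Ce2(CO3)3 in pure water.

s = 4.2e-8 M

Ce2(CO3)3(s) <=> 2 Ce^3+(aq) + 3 CO3^2-(aq)
Ksp = [Ce^3+]^2[CO3^2-]^3
For each mole of Ce2(CO3)3 that dissolves: [Ce^3+] = 2s, [CO3^2-] = 3s.
So Ksp = (2s)^2 × (3s)^3 = 108s^5
s^5 = 1.4 × 10^-35 / 108, so s = 4.2 x 10^-8 M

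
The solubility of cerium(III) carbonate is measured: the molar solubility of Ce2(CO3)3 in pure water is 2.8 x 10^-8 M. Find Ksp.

Ce2(CO3)3(s) ⇌ 2 Ce^3+ + 3 CO3^2-
For each mole of Ce2(CO3)3 that dissolves: [Ce^3+] = 2s, [CO3^2-] = 3s.
Ksp = [Ce^3+]^2[CO3^2-]^3
Substituting: Ksp = (2s)^2(3s)^3 = 108s^5
With s = 2.8 × 10^-8: Ksp = 1.9 × 10^-36

Ksp ≈ 1.9e-36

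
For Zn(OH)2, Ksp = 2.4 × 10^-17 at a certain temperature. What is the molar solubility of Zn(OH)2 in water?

Zn(OH)2(s) <=> Zn^2+(aq) + 2 OH^-(aq)
Ksp = [Zn^2+][OH^-]^2
Let s = molar solubility. Then [Zn^2+] = s and [OH^-] = 2s.
Ksp = s(2s)^2 = 4s^3
s^3 = 2.4 × 10^-17 / 4, so s = 1.8 × 10^-6 M

s = 1.8 × 10^-6 M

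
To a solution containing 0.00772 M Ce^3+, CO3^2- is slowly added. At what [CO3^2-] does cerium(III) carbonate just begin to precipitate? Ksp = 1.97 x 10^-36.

Ce2(CO3)3(s) <=> 2 Ce^3+(aq) + 3 CO3^2-(aq)
Ksp = [Ce^3+]^2[CO3^2-]^3
Precipitation begins when Q = Ksp. With [Ce^3+] = 0.00772 M:
1.97 x 10^-36 = (0.00772)^2 × [CO3^2-]^3
[CO3^2-] = (1.97 x 10^-36 / 5.960 × 10^-5)^(1/3) = 3.21 × 10^-11 M

[CO3^2-] = 3.21 × 10^-11 M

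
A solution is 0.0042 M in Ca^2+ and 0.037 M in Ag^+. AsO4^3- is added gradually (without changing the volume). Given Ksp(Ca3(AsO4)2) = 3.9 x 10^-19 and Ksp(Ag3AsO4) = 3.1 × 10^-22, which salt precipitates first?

Ag3AsO4

Each salt begins to precipitate when Q = Ksp, i.e. when [AsO4^3-] reaches its threshold.
For Ca3(AsO4)2: 3.9 x 10^-19 = (0.0042)^3 × [AsO4^3-]^2  ⇒  [AsO4^3-] = 2.3 × 10^-6 M.
For Ag3AsO4: 3.1 × 10^-22 = (0.037)^3 × [AsO4^3-]  ⇒  [AsO4^3-] = 6.1 × 10^-18 M.
The salt with the lower threshold [AsO4^3-] precipitates first: Ag3AsO4.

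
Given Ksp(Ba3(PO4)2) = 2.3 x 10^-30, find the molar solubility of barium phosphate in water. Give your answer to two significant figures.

s = 4.6 × 10^-7 M

Ba3(PO4)2(s) ⇌ 3 Ba^2+(aq) + 2 PO4^3-(aq)
Ksp = [Ba^2+]^3[PO4^3-]^2
If s mol/L of Ba3(PO4)2 dissolves, [Ba^2+] = 3s and [PO4^3-] = 2s.
Ksp = (3s)^3(2s)^2 = 108s^5
s^5 = 2.3 x 10^-30 / 108, so s = 4.6 × 10^-7 M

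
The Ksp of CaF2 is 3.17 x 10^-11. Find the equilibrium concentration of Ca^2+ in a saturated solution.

[Ca^2+] ≈ 1.99 x 10^-4 M

CaF2(s) <=> Ca^2+(aq) + 2 F^-(aq)
Ksp = [Ca^2+][F^-]^2
Let s = molar solubility. Then [Ca^2+] = s and [F^-] = 2s.
Substituting: Ksp = s(2s)^2 = 4s^3
Solving, s = (3.17 x 10^-11/4)^(1/3) = 1.994 x 10^-4 M
[Ca^2+] = s = 1.99 × 10^-4 M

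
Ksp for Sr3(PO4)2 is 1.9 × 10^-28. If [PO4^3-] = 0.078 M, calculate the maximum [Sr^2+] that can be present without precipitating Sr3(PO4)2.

[Sr^2+] = 3.1 × 10^-9 M

Sr3(PO4)2(s) ⇌ 3 Sr^2+(aq) + 2 PO4^3-(aq)
Ksp = [Sr^2+]^3[PO4^3-]^2
Precipitation begins when Q = Ksp. With [PO4^3-] = 0.078 M:
1.9 × 10^-28 = (0.078)^2 × [Sr^2+]^3
[Sr^2+] = (1.9 × 10^-28 / 6.08 x 10^-3)^(1/3) = 3.1 × 10^-9 M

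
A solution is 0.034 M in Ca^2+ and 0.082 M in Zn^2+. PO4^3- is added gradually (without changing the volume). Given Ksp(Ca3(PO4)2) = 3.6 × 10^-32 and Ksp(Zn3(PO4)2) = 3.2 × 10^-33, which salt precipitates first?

Precipitation of each salt starts when its ion product equals its Ksp.
For Ca3(PO4)2: 3.6 × 10^-32 = (0.034)^3 × [PO4^3-]^2  ⇒  [PO4^3-] = 3.0 x 10^-14 M.
For Zn3(PO4)2: 3.2 × 10^-33 = (0.082)^3 × [PO4^3-]^2  ⇒  [PO4^3-] = 2.4 x 10^-15 M.
The salt with the lower threshold [PO4^3-] precipitates first: Zn3(PO4)2.

Zn3(PO4)2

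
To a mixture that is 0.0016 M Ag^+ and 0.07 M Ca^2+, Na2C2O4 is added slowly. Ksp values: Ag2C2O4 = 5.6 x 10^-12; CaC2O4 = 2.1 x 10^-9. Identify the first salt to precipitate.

Each salt begins to precipitate when Q = Ksp, i.e. when [C2O4^2-] reaches its threshold.
For Ag2C2O4: 5.6 x 10^-12 = (0.0016)^2 × [C2O4^2-]  ⇒  [C2O4^2-] = 2.2 × 10^-6 M.
For CaC2O4: 2.1 x 10^-9 = 0.07 × [C2O4^2-]  ⇒  [C2O4^2-] = 3.0 x 10^-8 M.
The salt with the lower threshold [C2O4^2-] precipitates first: CaC2O4.

CaC2O4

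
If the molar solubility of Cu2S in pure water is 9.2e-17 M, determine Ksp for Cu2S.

Cu2S(s) ⇌ 2 Cu^+(aq) + S^2-(aq)
For each mole of Cu2S that dissolves: [Cu^+] = 2s, [S^2-] = s.
Ksp = [Cu^+]^2[S^2-]
Substituting: Ksp = (2s)^2s = 4s^3
With s = 9.2 x 10^-17: Ksp = 3.1 × 10^-48

3.1 × 10^-48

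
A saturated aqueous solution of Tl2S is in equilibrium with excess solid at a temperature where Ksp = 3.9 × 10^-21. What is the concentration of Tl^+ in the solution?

[Tl^+] = 2.0 x 10^-7 M

Tl2S(s) <=> 2 Tl^+ + S^2-
Ksp = [Tl^+]^2[S^2-]
If s mol/L of Tl2S dissolves, [Tl^+] = 2s and [S^2-] = s.
Ksp = (2s)^2s = 4s^3
s = (3.9 × 10^-21 / 4)^(1/3) = 9.92 x 10^-8 M
[Tl^+] = 2s = 2.0 x 10^-7 M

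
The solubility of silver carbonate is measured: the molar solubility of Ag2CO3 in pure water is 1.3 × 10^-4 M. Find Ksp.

Ksp = 8.8e-12

Ag2CO3(s) <=> 2 Ag^+ + CO3^2-
With molar solubility s: [Ag^+] = 2s, [CO3^2-] = s.
Ksp = [Ag^+]^2[CO3^2-]
So Ksp = (2s)^2 × s = 4s^3
Ksp = 4 × (1.3 × 10^-4)^3 = 8.8 × 10^-12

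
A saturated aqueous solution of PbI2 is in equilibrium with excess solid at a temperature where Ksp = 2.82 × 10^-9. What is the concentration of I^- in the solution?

1.78e-3 M

PbI2(s) ⇌ Pb^2+ + 2 I^-
Ksp = [Pb^2+][I^-]^2
With molar solubility s: [Pb^2+] = s, [I^-] = 2s.
So Ksp = s × (2s)^2 = 4s^3
s^3 = 2.82 × 10^-9 / 4, so s = 8.900 × 10^-4 M
[I^-] = 2s = 1.78 × 10^-3 M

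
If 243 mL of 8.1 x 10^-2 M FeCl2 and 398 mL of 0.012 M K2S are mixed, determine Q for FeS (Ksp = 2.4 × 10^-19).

2.3e-4

Total volume = 243 + 398 = 641 mL.
[Fe^2+] = 8.1 x 10^-2 × (243/641) = 3.07 x 10^-2 M
[S^2-] = 1.2 × 10^-2 × (398/641) = 7.45 × 10^-3 M
FeS(s) ⇌ Fe^2+ + S^2-, so Q = [Fe^2+][S^2-]
Q = (3.07 x 10^-2)(7.45 × 10^-3) = 2.3 x 10^-4
Q > Ksp, so FeS will precipitate.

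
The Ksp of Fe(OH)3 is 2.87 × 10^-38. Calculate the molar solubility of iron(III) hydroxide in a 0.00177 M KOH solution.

5.18e-30 M

Fe(OH)3(s) ⇌ Fe^3+(aq) + 3 OH^-(aq)
Ksp = [Fe^3+][OH^-]^3
Let s be the molar solubility in this solution. [Fe^3+] = s, [OH^-] = 0.00177 + 3s ≈ 0.00177 (common-ion effect: OH^- is already 0.00177 M).
Ksp ≈ s × (0.00177)^3
s = 5.18 x 10^-30 M
Check: 3s = 1.6 × 10^-29 ≪ 0.00177, so the approximation is valid.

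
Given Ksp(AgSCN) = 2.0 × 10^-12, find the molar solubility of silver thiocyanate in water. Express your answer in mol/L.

AgSCN(s) ⇌ Ag^+ + SCN^-
Ksp = [Ag^+][SCN^-]
If s mol/L of AgSCN dissolves, [Ag^+] = s and [SCN^-] = s.
Ksp = s × s = s^2
s = (2.0 × 10^-12)^(1/2) = 1.4 x 10^-6 M

1.4 x 10^-6 M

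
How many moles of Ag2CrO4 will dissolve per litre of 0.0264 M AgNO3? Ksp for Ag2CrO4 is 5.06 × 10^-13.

Ag2CrO4(s) <=> 2 Ag^+ + CrO4^2-
Ksp = [Ag^+]^2[CrO4^2-]
If s mol/L dissolves here, [Ag^+] = 0.0264 + 2s ≈ 0.0264, [CrO4^2-] = s (since Ag^+ from AgNO3 dominates).
Ksp ≈ (0.0264)^2 × s
s = 7.26 x 10^-10 M
Check: 2s = 1.5 x 10^-9 ≪ 0.0264, so the approximation is valid.

7.26 × 10^-10 M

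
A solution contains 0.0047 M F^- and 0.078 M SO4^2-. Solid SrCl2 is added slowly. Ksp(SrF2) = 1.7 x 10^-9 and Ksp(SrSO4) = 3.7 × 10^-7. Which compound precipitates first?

Each salt begins to precipitate when Q = Ksp, i.e. when [Sr^2+] reaches its threshold.
For SrF2: 1.7 x 10^-9 = (0.0047)^2 × [Sr^2+]  ⇒  [Sr^2+] = 7.7 × 10^-5 M.
For SrSO4: 3.7 × 10^-7 = 0.078 × [Sr^2+]  ⇒  [Sr^2+] = 4.7 × 10^-6 M.
The salt with the lower threshold [Sr^2+] precipitates first: SrSO4.

SrSO4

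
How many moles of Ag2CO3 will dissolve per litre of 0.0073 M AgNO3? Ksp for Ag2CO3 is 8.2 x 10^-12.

Ag2CO3(s) <=> 2 Ag^+ + CO3^2-
Ksp = [Ag^+]^2[CO3^2-]
Let s = moles of Ag2CO3 that dissolve per litre. [Ag^+] = 0.0073 + 2s ≈ 0.0073, [CO3^2-] = s (common-ion effect: Ag^+ is already 0.0073 M).
Ksp ≈ (0.0073)^2 × s
s = 1.5 × 10^-7 M
Check: 2s = 3.1 × 10^-7 ≪ 0.0073, so the approximation is valid.

s = 1.5 × 10^-7 M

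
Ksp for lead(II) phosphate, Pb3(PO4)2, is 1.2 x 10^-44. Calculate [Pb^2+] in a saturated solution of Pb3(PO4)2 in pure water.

[Pb^2+] = 1.9 × 10^-9 M

Pb3(PO4)2(s) ⇌ 3 Pb^2+(aq) + 2 PO4^3-(aq)
Ksp = [Pb^2+]^3[PO4^3-]^2
Let s = molar solubility. Then [Pb^2+] = 3s and [PO4^3-] = 2s.
So Ksp = (3s)^3 × (2s)^2 = 108s^5
Solving, s = (1.2 x 10^-44/108)^(1/5) = 6.44 × 10^-10 M
[Pb^2+] = 3s = 1.9 x 10^-9 M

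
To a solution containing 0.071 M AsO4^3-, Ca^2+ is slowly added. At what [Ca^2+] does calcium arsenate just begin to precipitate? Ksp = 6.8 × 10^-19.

Ca3(AsO4)2(s) <=> 3 Ca^2+ + 2 AsO4^3-
Ksp = [Ca^2+]^3[AsO4^3-]^2
Precipitation begins when Q = Ksp. With [AsO4^3-] = 0.071 M:
6.8 × 10^-19 = (0.071)^2 × [Ca^2+]^3
[Ca^2+] = (6.8 × 10^-19 / 5.04 × 10^-3)^(1/3) = 5.1 × 10^-6 M

5.1 × 10^-6 M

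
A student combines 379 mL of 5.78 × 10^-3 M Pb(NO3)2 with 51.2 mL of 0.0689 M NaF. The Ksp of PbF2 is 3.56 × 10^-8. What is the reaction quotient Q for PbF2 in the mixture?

Total volume = 379 + 51.2 = 430.2 mL.
[Pb^2+] = 5.78 × 10^-3 × (379/430.2) = 5.092 × 10^-3 M
[F^-] = 6.89 × 10^-2 × (51.2/430.2) = 8.200 × 10^-3 M
PbF2(s) ⇌ Pb^2+ + 2 F^-, so Q = [Pb^2+][F^-]^2
Q = (5.092 x 10^-3)(8.200 × 10^-3)^2 = 3.42 × 10^-7
Q > Ksp, so PbF2 will precipitate.

Q = 3.42 x 10^-7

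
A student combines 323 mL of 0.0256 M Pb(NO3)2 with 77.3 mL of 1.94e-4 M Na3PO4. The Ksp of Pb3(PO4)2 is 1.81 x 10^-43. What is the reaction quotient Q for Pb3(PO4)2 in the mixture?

Total volume = 323 + 77.3 = 400.3 mL.
[Pb^2+] = 2.56 × 10^-2 × (323/400.3) = 2.066 × 10^-2 M
[PO4^3-] = 1.94 x 10^-4 × (77.3/400.3) = 3.746 × 10^-5 M
Pb3(PO4)2(s) <=> 3 Pb^2+ + 2 PO4^3-, so Q = [Pb^2+]^3[PO4^3-]^2
Q = (2.066 × 10^-2)^3(3.746 x 10^-5)^2 = 1.24 × 10^-14
Q > Ksp, so Pb3(PO4)2 will precipitate.

Q ≈ 1.24e-14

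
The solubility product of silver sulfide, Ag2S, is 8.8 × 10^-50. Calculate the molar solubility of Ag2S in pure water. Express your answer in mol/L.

Ag2S(s) <=> 2 Ag^+(aq) + S^2-(aq)
Ksp = [Ag^+]^2[S^2-]
With molar solubility s: [Ag^+] = 2s, [S^2-] = s.
So Ksp = (2s)^2 × s = 4s^3
s^3 = 8.8 × 10^-50 / 4, so s = 2.8 × 10^-17 M

2.8e-17 M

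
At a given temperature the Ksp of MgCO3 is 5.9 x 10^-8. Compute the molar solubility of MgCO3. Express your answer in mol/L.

s ≈ 2.4 × 10^-4 M

MgCO3(s) ⇌ Mg^2+ + CO3^2-
Ksp = [Mg^2+][CO3^2-]
For each mole of MgCO3 that dissolves: [Mg^2+] = s, [CO3^2-] = s.
Ksp = s^2
s = (5.9 x 10^-8)^(1/2) = 2.4 x 10^-4 M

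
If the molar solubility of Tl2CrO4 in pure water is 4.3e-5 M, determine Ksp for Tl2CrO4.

Ksp ≈ 3.2 × 10^-13

Tl2CrO4(s) ⇌ 2 Tl^+(aq) + CrO4^2-(aq)
For each mole of Tl2CrO4 that dissolves: [Tl^+] = 2s, [CrO4^2-] = s.
Ksp = [Tl^+]^2[CrO4^2-]
Substituting: Ksp = (2s)^2s = 4s^3
Ksp = 4 × (4.3 x 10^-5)^3 = 3.2 × 10^-13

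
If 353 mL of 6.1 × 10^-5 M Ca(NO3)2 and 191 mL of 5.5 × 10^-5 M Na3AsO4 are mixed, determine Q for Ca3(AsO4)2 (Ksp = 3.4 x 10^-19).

Total volume = 353 + 191 = 544 mL.
[Ca^2+] = 6.1 × 10^-5 × (353/544) = 3.96 × 10^-5 M
[AsO4^3-] = 5.5 x 10^-5 × (191/544) = 1.93 × 10^-5 M
Ca3(AsO4)2(s) ⇌ 3 Ca^2+ + 2 AsO4^3-, so Q = [Ca^2+]^3[AsO4^3-]^2
Q = (3.96 × 10^-5)^3(1.93 × 10^-5)^2 = 2.3 × 10^-23
Q < Ksp, so no precipitate of Ca3(AsO4)2 forms.

2.3 × 10^-23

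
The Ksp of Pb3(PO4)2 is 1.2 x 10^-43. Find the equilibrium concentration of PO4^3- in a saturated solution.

Pb3(PO4)2(s) ⇌ 3 Pb^2+(aq) + 2 PO4^3-(aq)
Ksp = [Pb^2+]^3[PO4^3-]^2
With molar solubility s: [Pb^2+] = 3s, [PO4^3-] = 2s.
Ksp = (3s)^3(2s)^2 = 108s^5
s = (1.2 x 10^-43 / 108)^(1/5) = 1.02 × 10^-9 M
[PO4^3-] = 2s = 2.0 x 10^-9 M

2.0 × 10^-9 M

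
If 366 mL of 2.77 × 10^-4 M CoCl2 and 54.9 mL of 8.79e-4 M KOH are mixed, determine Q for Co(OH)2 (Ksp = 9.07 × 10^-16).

Total volume = 366 + 54.9 = 420.9 mL.
[Co^2+] = 2.77 x 10^-4 × (366/420.9) = 2.409 x 10^-4 M
[OH^-] = 8.79 x 10^-4 × (54.9/420.9) = 1.147 × 10^-4 M
Co(OH)2(s) ⇌ Co^2+(aq) + 2 OH^-(aq), so Q = [Co^2+][OH^-]^2
Q = (2.409 × 10^-4)(1.147 × 10^-4)^2 = 3.17 × 10^-12
Q > Ksp, so Co(OH)2 will precipitate.

Q ≈ 3.17 × 10^-12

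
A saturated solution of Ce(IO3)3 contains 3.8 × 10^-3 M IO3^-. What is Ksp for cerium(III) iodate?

Ce(IO3)3(s) ⇌ Ce^3+ + 3 IO3^-
Stoichiometry gives [Ce^3+] = (1/3)[IO3^-] = 1.27 x 10^-3 M.
Ksp = [Ce^3+][IO3^-]^3
Ksp = 1.27 × 10^-3 × (3.8 × 10^-3)^3 = 7.0 x 10^-11

Ksp = 7.0e-11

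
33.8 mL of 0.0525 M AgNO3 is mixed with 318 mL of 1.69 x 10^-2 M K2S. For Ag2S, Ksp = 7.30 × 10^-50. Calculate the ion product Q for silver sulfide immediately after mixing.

Q = 3.89 x 10^-7

Total volume = 33.8 + 318 = 351.8 mL.
[Ag^+] = 5.25 × 10^-2 × (33.8/351.8) = 5.044 × 10^-3 M
[S^2-] = 1.69 × 10^-2 × (318/351.8) = 1.528 x 10^-2 M
Ag2S(s) ⇌ 2 Ag^+(aq) + S^2-(aq), so Q = [Ag^+]^2[S^2-]
Q = (5.044 × 10^-3)^2(1.528 × 10^-2) = 3.89 × 10^-7
Q > Ksp, so Ag2S will precipitate.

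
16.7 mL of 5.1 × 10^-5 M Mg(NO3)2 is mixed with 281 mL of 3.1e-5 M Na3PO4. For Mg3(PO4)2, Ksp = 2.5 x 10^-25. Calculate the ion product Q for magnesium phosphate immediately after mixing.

Total volume = 16.7 + 281 = 297.7 mL.
[Mg^2+] = 5.1 × 10^-5 × (16.7/297.7) = 2.86 × 10^-6 M
[PO4^3-] = 3.1 x 10^-5 × (281/297.7) = 2.93 × 10^-5 M
Mg3(PO4)2(s) <=> 3 Mg^2+(aq) + 2 PO4^3-(aq), so Q = [Mg^2+]^3[PO4^3-]^2
Q = (2.86 x 10^-6)^3(2.93 × 10^-5)^2 = 2.0 × 10^-26
Q < Ksp, so no precipitate of Mg3(PO4)2 forms.

Q ≈ 2.0 × 10^-26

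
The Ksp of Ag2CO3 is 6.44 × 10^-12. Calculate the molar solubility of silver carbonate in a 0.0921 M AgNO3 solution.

Ag2CO3(s) ⇌ 2 Ag^+ + CO3^2-
Ksp = [Ag^+]^2[CO3^2-]
If s mol/L dissolves here, [Ag^+] = 0.0921 + 2s ≈ 0.0921, [CO3^2-] = s (since Ag^+ from AgNO3 dominates).
Ksp ≈ (0.0921)^2 × s
s = 7.59 × 10^-10 M
Check: 2s = 1.5 × 10^-9 ≪ 0.0921, so the approximation is valid.

s = 7.59 x 10^-10 M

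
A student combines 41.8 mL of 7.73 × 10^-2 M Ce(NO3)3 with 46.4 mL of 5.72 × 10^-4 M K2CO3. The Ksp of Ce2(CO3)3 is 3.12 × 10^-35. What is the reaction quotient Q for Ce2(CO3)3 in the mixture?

Total volume = 41.8 + 46.4 = 88.2 mL.
[Ce^3+] = 7.73 × 10^-2 × (41.8/88.2) = 3.663 x 10^-2 M
[CO3^2-] = 5.72 × 10^-4 × (46.4/88.2) = 3.009 x 10^-4 M
Ce2(CO3)3(s) ⇌ 2 Ce^3+ + 3 CO3^2-, so Q = [Ce^3+]^2[CO3^2-]^3
Q = (3.663 × 10^-2)^2(3.009 × 10^-4)^3 = 3.66 × 10^-14
Q > Ksp, so Ce2(CO3)3 will precipitate.

3.66 × 10^-14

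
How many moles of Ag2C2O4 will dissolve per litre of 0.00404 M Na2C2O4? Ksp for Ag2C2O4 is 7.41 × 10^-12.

s ≈ 2.14 × 10^-5 M

Ag2C2O4(s) ⇌ 2 Ag^+ + C2O4^2-
Ksp = [Ag^+]^2[C2O4^2-]
Let s be the molar solubility in this solution. [Ag^+] = 2s, [C2O4^2-] = 0.00404 + s ≈ 0.00404 (common-ion effect: C2O4^2- is already 0.00404 M).
Ksp ≈ (2s)^2 × 0.00404
s = 2.14 × 10^-5 M
Check: s = 2.1 x 10^-5 ≪ 0.00404, so the approximation is valid.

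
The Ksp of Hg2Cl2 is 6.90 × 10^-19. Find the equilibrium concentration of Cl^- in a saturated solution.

Hg2Cl2(s) <=> Hg2^2+(aq) + 2 Cl^-(aq)
Ksp = [Hg2^2+][Cl^-]^2
Let s = molar solubility. Then [Hg2^2+] = s and [Cl^-] = 2s.
Ksp = s(2s)^2 = 4s^3
s^3 = 6.90 × 10^-19 / 4, so s = 5.567 x 10^-7 M
[Cl^-] = 2s = 1.11 × 10^-6 M

[Cl^-] = 1.11e-6 M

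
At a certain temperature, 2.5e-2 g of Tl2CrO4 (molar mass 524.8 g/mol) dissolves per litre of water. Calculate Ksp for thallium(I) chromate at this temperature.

Ksp ≈ 4.3e-13

Molar solubility s = (2.5 x 10^-2 g/L) / (524.8 g/mol) = 4.76 × 10^-5 M.
Tl2CrO4(s) ⇌ 2 Tl^+(aq) + CrO4^2-(aq)
For each mole of Tl2CrO4 that dissolves: [Tl^+] = 2s, [CrO4^2-] = s.
Ksp = [Tl^+]^2[CrO4^2-]
So Ksp = (2s)^2 × s = 4s^3
With s = 4.76 × 10^-5: Ksp = 4.3 × 10^-13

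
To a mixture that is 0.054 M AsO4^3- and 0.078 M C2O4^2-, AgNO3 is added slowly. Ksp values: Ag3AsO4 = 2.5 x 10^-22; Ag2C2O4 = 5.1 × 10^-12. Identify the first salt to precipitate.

Precipitation of each salt starts when its ion product equals its Ksp.
For Ag3AsO4: 2.5 x 10^-22 = 0.054 × [Ag^+]^3  ⇒  [Ag^+] = 1.7 × 10^-7 M.
For Ag2C2O4: 5.1 × 10^-12 = 0.078 × [Ag^+]^2  ⇒  [Ag^+] = 8.1 x 10^-6 M.
The salt with the lower threshold [Ag^+] precipitates first: Ag3AsO4.

Ag3AsO4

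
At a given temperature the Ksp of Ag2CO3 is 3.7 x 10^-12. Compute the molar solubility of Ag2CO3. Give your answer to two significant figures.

Ag2CO3(s) <=> 2 Ag^+(aq) + CO3^2-(aq)
Ksp = [Ag^+]^2[CO3^2-]
With molar solubility s: [Ag^+] = 2s, [CO3^2-] = s.
So Ksp = (2s)^2 × s = 4s^3
s = (3.7 x 10^-12 / 4)^(1/3) = 9.7 × 10^-5 M

9.7 × 10^-5 M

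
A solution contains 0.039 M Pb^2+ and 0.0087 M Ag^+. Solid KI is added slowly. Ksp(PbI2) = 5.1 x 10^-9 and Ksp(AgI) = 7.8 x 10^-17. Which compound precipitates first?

Precipitation of each salt starts when its ion product equals its Ksp.
For PbI2: 5.1 x 10^-9 = 0.039 × [I^-]^2  ⇒  [I^-] = 3.6 × 10^-4 M.
For AgI: 7.8 x 10^-17 = 0.0087 × [I^-]  ⇒  [I^-] = 9.0 x 10^-15 M.
The salt with the lower threshold [I^-] precipitates first: AgI.

AgI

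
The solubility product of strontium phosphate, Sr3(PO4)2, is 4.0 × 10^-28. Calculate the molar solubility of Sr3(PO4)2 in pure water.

Sr3(PO4)2(s) ⇌ 3 Sr^2+ + 2 PO4^3-
Ksp = [Sr^2+]^3[PO4^3-]^2
Let s = molar solubility. Then [Sr^2+] = 3s and [PO4^3-] = 2s.
So Ksp = (3s)^3 × (2s)^2 = 108s^5
s = (4.0 × 10^-28 / 108)^(1/5) = 1.3 × 10^-6 M

s = 1.3 × 10^-6 M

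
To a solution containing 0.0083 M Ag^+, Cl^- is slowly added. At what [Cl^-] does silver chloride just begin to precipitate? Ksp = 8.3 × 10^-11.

AgCl(s) ⇌ Ag^+(aq) + Cl^-(aq)
Ksp = [Ag^+][Cl^-]
Precipitation begins when Q = Ksp. With [Ag^+] = 0.0083 M:
8.3 × 10^-11 = (0.0083) × [Cl^-]
[Cl^-] = (8.3 × 10^-11 / 8.3 × 10^-3) = 1.0 × 10^-8 M

[Cl^-] ≈ 1.0e-8 M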